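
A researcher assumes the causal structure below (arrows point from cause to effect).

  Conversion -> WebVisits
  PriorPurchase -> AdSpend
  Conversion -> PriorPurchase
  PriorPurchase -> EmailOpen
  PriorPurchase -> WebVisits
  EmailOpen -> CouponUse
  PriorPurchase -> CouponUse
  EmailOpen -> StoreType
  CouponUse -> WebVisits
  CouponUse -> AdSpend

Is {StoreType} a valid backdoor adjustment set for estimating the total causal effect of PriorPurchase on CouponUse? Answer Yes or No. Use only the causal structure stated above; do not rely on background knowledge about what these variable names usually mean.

No

Backdoor paths from PriorPurchase to CouponUse (paths whose first edge points into PriorPurchase):
  P1: PriorPurchase <- Conversion -> WebVisits <- CouponUse
Condition 1 (no descendant of PriorPurchase in the set): FAILS — StoreType is a descendant of PriorPurchase.
Condition 2 (every backdoor path blocked by {StoreType}):
  P1: blocked at collider WebVisits (neither it nor any descendant is in the conditioning set).
{StoreType} does not satisfy the backdoor criterion.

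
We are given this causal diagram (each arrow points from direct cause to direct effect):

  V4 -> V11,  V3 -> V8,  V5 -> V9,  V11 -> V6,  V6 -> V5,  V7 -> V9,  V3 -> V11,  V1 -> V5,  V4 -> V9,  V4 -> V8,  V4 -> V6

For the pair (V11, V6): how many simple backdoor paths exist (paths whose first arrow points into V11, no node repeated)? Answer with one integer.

A backdoor path from V11 to V6 is any simple undirected path whose first edge points into V11 (i.e. leaves V11 via a parent).
Parents of V11: {V3, V4}.
Enumerating:
  P1: V11 <- V4 -> V6
  P2: V11 <- V4 -> V9 <- V5 <- V6
  P3: V11 <- V3 -> V8 <- V4 -> V6
  P4: V11 <- V3 -> V8 <- V4 -> V9 <- V5 <- V6
That exhausts the simple backdoor paths. Count: 4.

4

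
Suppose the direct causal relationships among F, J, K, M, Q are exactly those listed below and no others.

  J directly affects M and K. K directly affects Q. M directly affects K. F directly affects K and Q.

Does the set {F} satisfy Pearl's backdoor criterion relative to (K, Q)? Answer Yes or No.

Yes

Backdoor paths from K to Q (paths whose first edge points into K):
  P1: K <- F -> Q
Condition 1 (no descendant of K in the set): holds — descendants of K are {Q}; none are in {F}.
Condition 2 (every backdoor path blocked by {F}):
  P1: blocked at fork node F ∈ conditioning set.
{F} satisfies the backdoor criterion.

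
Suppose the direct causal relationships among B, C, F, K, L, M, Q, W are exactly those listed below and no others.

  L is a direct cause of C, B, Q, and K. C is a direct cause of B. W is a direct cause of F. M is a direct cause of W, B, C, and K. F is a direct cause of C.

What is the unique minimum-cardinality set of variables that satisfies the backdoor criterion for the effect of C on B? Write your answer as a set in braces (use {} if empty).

{L, M}

Variables eligible for adjustment (non-descendants of C, excluding C and B): {F, K, L, M, Q, W}.
Backdoor paths from C to B:
  P1: C <- M -> K <- L -> B
  P2: C <- M -> B
  P3: C <- L -> K <- M -> B
  P4: C <- L -> B
  P5: C <- F <- W <- M -> K <- L -> B
  P6: C <- F <- W <- M -> B
The empty set is not sufficient: P2 (C <- M -> B) has no collider blocking it and no conditioned non-collider, so it is open.
Try {L, M}:
  P1: blocked at fork node M ∈ conditioning set.
  P2: blocked at fork node M ∈ conditioning set.
  P3: blocked at fork node L ∈ conditioning set.
  P4: blocked at fork node L ∈ conditioning set.
  P5: blocked at fork node M ∈ conditioning set.
  P6: blocked at fork node M ∈ conditioning set.
{L, M} contains no descendant of C and blocks every backdoor path.
Every element of {L, M} is needed (dropping L leaves P4 open; dropping M leaves P2 open), so no proper subset is valid.
Among all size-2 subsets of the eligible variables, only {L, M} blocks every backdoor path, so it is the unique smallest valid adjustment set.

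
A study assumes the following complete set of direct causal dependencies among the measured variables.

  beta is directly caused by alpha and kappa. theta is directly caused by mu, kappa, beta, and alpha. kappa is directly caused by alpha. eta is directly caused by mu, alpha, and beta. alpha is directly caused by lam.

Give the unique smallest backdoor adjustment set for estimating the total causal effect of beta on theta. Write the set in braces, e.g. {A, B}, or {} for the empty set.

{alpha, kappa}

Variables eligible for adjustment (non-descendants of beta, excluding beta and theta): {alpha, kappa, lam, mu}.
Backdoor paths from beta to theta:
  P1: beta <- alpha -> kappa -> theta
  P2: beta <- alpha -> eta <- mu -> theta
  P3: beta <- alpha -> theta
  P4: beta <- kappa <- alpha -> eta <- mu -> theta
  P5: beta <- kappa <- alpha -> theta
  P6: beta <- kappa -> theta
The empty set is not sufficient: P1 (beta <- alpha -> kappa -> theta) has no collider blocking it and no conditioned non-collider, so it is open.
Try {alpha, kappa}:
  P1: blocked at fork node alpha ∈ conditioning set.
  P2: blocked at fork node alpha ∈ conditioning set.
  P3: blocked at fork node alpha ∈ conditioning set.
  P4: blocked at chain node kappa ∈ conditioning set.
  P5: blocked at chain node kappa ∈ conditioning set.
  P6: blocked at fork node kappa ∈ conditioning set.
{alpha, kappa} contains no descendant of beta and blocks every backdoor path.
Every element of {alpha, kappa} is needed (dropping alpha leaves P3 open; dropping kappa leaves P6 open), so no proper subset is valid.
Among all size-2 subsets of the eligible variables, only {alpha, kappa} blocks every backdoor path, so it is the unique smallest valid adjustment set.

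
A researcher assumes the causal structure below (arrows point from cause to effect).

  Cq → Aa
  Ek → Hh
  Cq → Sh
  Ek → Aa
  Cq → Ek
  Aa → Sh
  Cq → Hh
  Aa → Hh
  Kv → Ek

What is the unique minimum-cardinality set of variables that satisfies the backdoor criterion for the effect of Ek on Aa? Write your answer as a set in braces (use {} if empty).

{Cq}

Variables eligible for adjustment (non-descendants of Ek, excluding Ek and Aa): {Cq, Kv}.
Backdoor paths from Ek to Aa:
  P1: Ek <- Cq -> Aa
  P2: Ek <- Cq -> Hh <- Aa
  P3: Ek <- Cq -> Sh <- Aa
The empty set is not sufficient: P1 (Ek <- Cq -> Aa) has no collider blocking it and no conditioned non-collider, so it is open.
Try {Cq}:
  P1: blocked at fork node Cq ∈ conditioning set.
  P2: blocked at fork node Cq ∈ conditioning set.
  P3: blocked at fork node Cq ∈ conditioning set.
{Cq} contains no descendant of Ek and blocks every backdoor path.
No other singleton works — e.g. {Kv} leaves P1 open — so {Cq} is the unique smallest valid adjustment set.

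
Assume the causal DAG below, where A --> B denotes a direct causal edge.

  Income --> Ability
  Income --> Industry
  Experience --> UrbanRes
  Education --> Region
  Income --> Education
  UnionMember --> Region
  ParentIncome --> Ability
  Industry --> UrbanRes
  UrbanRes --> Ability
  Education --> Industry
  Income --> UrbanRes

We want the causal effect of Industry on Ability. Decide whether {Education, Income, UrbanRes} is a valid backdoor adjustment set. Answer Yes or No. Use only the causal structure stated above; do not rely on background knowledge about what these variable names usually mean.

Backdoor paths from Industry to Ability (paths whose first edge points into Industry):
  P1: Industry <- Income -> UrbanRes -> Ability
  P2: Industry <- Income -> Ability
  P3: Industry <- Education <- Income -> UrbanRes -> Ability
  P4: Industry <- Education <- Income -> Ability
Condition 1 (no descendant of Industry in the set): FAILS — UrbanRes is a descendant of Industry.
Condition 2 (every backdoor path blocked by {Education, Income, UrbanRes}):
  P1: blocked at fork node Income ∈ conditioning set.
  P2: blocked at fork node Income ∈ conditioning set.
  P3: blocked at chain node Education ∈ conditioning set.
  P4: blocked at chain node Education ∈ conditioning set.
{Education, Income, UrbanRes} does not satisfy the backdoor criterion.

No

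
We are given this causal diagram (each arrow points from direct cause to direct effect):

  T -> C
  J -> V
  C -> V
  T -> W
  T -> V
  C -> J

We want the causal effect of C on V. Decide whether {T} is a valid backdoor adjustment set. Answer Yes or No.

Backdoor paths from C to V (paths whose first edge points into C):
  P1: C <- T -> V
Condition 1 (no descendant of C in the set): holds — descendants of C are {J, V}; none are in {T}.
Condition 2 (every backdoor path blocked by {T}):
  P1: blocked at fork node T ∈ conditioning set.
{T} satisfies the backdoor criterion.

Yes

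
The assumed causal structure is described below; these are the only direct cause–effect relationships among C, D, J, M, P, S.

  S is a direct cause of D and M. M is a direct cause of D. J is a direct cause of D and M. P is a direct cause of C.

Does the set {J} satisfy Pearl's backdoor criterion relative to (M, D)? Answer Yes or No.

Backdoor paths from M to D (paths whose first edge points into M):
  P1: M <- J -> D
  P2: M <- S -> D
Condition 1 (no descendant of M in the set): holds — descendants of M are {D}; none are in {J}.
Condition 2 (every backdoor path blocked by {J}):
  P1: blocked at fork node J ∈ conditioning set.
  P2: open — no interior node is in the conditioning set.
{J} does not satisfy the backdoor criterion.

No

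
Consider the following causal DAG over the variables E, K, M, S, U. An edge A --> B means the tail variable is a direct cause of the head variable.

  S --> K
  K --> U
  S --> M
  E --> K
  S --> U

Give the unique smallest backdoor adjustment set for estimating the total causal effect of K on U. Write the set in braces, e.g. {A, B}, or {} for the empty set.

Variables eligible for adjustment (non-descendants of K, excluding K and U): {E, M, S}.
Backdoor paths from K to U:
  P1: K <- S -> U
The empty set is not sufficient: P1 (K <- S -> U) has no collider blocking it and no conditioned non-collider, so it is open.
Try {S}:
  P1: blocked at fork node S ∈ conditioning set.
{S} contains no descendant of K and blocks every backdoor path.
No other singleton works — e.g. {E} leaves P1 open — so {S} is the unique smallest valid adjustment set.

{S}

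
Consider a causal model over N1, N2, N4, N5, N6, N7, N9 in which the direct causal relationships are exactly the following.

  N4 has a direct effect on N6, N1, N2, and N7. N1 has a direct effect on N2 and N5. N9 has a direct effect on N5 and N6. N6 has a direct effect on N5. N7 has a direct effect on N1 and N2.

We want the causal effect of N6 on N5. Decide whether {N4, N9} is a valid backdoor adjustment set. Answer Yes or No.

Yes

Backdoor paths from N6 to N5 (paths whose first edge points into N6):
  P1: N6 <- N4 -> N7 -> N1 -> N5
  P2: N6 <- N4 -> N7 -> N2 <- N1 -> N5
  P3: N6 <- N4 -> N1 -> N5
  P4: N6 <- N4 -> N2 <- N7 -> N1 -> N5
  P5: N6 <- N4 -> N2 <- N1 -> N5
  P6: N6 <- N9 -> N5
Condition 1 (no descendant of N6 in the set): holds — descendants of N6 are {N5}; none are in {N4, N9}.
Condition 2 (every backdoor path blocked by {N4, N9}):
  P1: blocked at fork node N4 ∈ conditioning set.
  P2: blocked at fork node N4 ∈ conditioning set.
  P3: blocked at fork node N4 ∈ conditioning set.
  P4: blocked at fork node N4 ∈ conditioning set.
  P5: blocked at fork node N4 ∈ conditioning set.
  P6: blocked at fork node N9 ∈ conditioning set.
{N4, N9} satisfies the backdoor criterion.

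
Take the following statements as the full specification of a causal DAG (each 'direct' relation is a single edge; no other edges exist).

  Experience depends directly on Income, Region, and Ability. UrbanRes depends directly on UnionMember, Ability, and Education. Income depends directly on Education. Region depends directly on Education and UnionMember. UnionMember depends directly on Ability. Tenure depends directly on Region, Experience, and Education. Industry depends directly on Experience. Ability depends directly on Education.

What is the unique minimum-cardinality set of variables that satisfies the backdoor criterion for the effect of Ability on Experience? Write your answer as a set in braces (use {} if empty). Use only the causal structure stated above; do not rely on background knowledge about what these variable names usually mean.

Variables eligible for adjustment (non-descendants of Ability, excluding Ability and Experience): {Education, Income}.
Backdoor paths from Ability to Experience:
  P1: Ability <- Education -> Income -> Experience
  P2: Ability <- Education -> Region -> Experience
  P3: Ability <- Education -> Region -> Tenure <- Experience
  P4: Ability <- Education -> UrbanRes <- UnionMember -> Region -> Experience
  P5: Ability <- Education -> UrbanRes <- UnionMember -> Region -> Tenure <- Experience
  P6: Ability <- Education -> Tenure <- Region -> Experience
  P7: Ability <- Education -> Tenure <- Experience
The empty set is not sufficient: P1 (Ability <- Education -> Income -> Experience) has no collider blocking it and no conditioned non-collider, so it is open.
Try {Education}:
  P1: blocked at fork node Education ∈ conditioning set.
  P2: blocked at fork node Education ∈ conditioning set.
  P3: blocked at fork node Education ∈ conditioning set.
  P4: blocked at fork node Education ∈ conditioning set.
  P5: blocked at fork node Education ∈ conditioning set.
  P6: blocked at fork node Education ∈ conditioning set.
  P7: blocked at fork node Education ∈ conditioning set.
{Education} contains no descendant of Ability and blocks every backdoor path.
No other singleton works — e.g. {Income} leaves P2 open — so {Education} is the unique smallest valid adjustment set.

{Education}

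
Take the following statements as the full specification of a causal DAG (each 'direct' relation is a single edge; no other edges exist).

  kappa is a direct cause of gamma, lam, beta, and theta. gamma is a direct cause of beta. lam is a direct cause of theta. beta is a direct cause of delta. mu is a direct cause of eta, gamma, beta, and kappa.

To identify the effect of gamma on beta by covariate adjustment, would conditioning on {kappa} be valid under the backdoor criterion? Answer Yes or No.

No

Backdoor paths from gamma to beta (paths whose first edge points into gamma):
  P1: gamma <- mu -> kappa -> beta
  P2: gamma <- mu -> beta
  P3: gamma <- kappa <- mu -> beta
  P4: gamma <- kappa -> beta
Condition 1 (no descendant of gamma in the set): holds — descendants of gamma are {beta, delta}; none are in {kappa}.
Condition 2 (every backdoor path blocked by {kappa}):
  P1: blocked at chain node kappa ∈ conditioning set.
  P2: open — no interior node is in the conditioning set.
  P3: blocked at chain node kappa ∈ conditioning set.
  P4: blocked at fork node kappa ∈ conditioning set.
{kappa} does not satisfy the backdoor criterion.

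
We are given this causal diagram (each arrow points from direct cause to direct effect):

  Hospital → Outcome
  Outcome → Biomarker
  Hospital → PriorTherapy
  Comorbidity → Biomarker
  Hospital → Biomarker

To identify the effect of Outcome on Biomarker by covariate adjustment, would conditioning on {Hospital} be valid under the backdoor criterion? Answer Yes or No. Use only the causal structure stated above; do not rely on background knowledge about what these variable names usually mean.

Backdoor paths from Outcome to Biomarker (paths whose first edge points into Outcome):
  P1: Outcome <- Hospital -> Biomarker
Condition 1 (no descendant of Outcome in the set): holds — descendants of Outcome are {Biomarker}; none are in {Hospital}.
Condition 2 (every backdoor path blocked by {Hospital}):
  P1: blocked at fork node Hospital ∈ conditioning set.
{Hospital} satisfies the backdoor criterion.

Yes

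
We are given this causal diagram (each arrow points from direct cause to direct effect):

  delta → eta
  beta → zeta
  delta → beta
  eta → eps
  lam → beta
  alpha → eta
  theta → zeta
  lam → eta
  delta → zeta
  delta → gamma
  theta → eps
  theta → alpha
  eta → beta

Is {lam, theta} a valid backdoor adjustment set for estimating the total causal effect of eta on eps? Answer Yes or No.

Yes

Backdoor paths from eta to eps (paths whose first edge points into eta):
  P1: eta <- delta -> beta -> zeta <- theta -> eps
  P2: eta <- delta -> zeta <- theta -> eps
  P3: eta <- alpha <- theta -> eps
  P4: eta <- lam -> beta <- delta -> zeta <- theta -> eps
  P5: eta <- lam -> beta -> zeta <- theta -> eps
Condition 1 (no descendant of eta in the set): holds — descendants of eta are {beta, eps, zeta}; none are in {lam, theta}.
Condition 2 (every backdoor path blocked by {lam, theta}):
  P1: blocked at collider zeta (neither it nor any descendant is in the conditioning set).
  P2: blocked at collider zeta (neither it nor any descendant is in the conditioning set).
  P3: blocked at fork node theta ∈ conditioning set.
  P4: blocked at fork node lam ∈ conditioning set.
  P5: blocked at fork node lam ∈ conditioning set.
{lam, theta} satisfies the backdoor criterion.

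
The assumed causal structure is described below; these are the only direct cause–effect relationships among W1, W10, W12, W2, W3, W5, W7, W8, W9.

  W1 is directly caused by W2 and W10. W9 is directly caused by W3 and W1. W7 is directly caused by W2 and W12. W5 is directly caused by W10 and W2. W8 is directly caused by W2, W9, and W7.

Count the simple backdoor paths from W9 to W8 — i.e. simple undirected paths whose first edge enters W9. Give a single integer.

4

A backdoor path from W9 to W8 is any simple undirected path whose first edge points into W9 (i.e. leaves W9 via a parent).
Parents of W9: {W1, W3}.
Enumerating:
  P1: W9 <- W1 <- W10 -> W5 <- W2 -> W7 -> W8
  P2: W9 <- W1 <- W10 -> W5 <- W2 -> W8
  P3: W9 <- W1 <- W2 -> W7 -> W8
  P4: W9 <- W1 <- W2 -> W8
That exhausts the simple backdoor paths. Count: 4.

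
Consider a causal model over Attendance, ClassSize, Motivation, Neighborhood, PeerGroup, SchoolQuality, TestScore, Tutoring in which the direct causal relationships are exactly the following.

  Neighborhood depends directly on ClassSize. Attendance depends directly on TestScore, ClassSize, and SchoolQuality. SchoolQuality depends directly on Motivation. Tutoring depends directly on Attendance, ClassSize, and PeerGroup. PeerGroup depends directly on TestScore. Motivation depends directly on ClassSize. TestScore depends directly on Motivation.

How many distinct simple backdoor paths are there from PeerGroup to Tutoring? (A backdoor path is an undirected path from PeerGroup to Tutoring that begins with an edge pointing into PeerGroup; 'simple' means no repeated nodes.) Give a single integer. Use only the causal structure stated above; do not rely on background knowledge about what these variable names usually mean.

7

A backdoor path from PeerGroup to Tutoring is any simple undirected path whose first edge points into PeerGroup (i.e. leaves PeerGroup via a parent).
Parents of PeerGroup: {TestScore}.
Enumerating:
  P1: PeerGroup <- TestScore <- Motivation <- ClassSize -> Attendance -> Tutoring
  P2: PeerGroup <- TestScore <- Motivation <- ClassSize -> Tutoring
  P3: PeerGroup <- TestScore <- Motivation -> SchoolQuality -> Attendance <- ClassSize -> Tutoring
  P4: PeerGroup <- TestScore <- Motivation -> SchoolQuality -> Attendance -> Tutoring
  P5: PeerGroup <- TestScore -> Attendance <- ClassSize -> Tutoring
  P6: PeerGroup <- TestScore -> Attendance <- SchoolQuality <- Motivation <- ClassSize -> Tutoring
  P7: PeerGroup <- TestScore -> Attendance -> Tutoring
That exhausts the simple backdoor paths. Count: 7.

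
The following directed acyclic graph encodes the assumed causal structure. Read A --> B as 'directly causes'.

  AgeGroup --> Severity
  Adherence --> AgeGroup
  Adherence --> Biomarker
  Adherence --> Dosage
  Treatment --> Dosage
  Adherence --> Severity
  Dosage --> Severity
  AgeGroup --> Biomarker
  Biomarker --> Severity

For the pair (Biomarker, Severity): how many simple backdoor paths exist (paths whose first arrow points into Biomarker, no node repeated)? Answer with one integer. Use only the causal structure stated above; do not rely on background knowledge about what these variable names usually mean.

6

A backdoor path from Biomarker to Severity is any simple undirected path whose first edge points into Biomarker (i.e. leaves Biomarker via a parent).
Parents of Biomarker: {Adherence, AgeGroup}.
Enumerating:
  P1: Biomarker <- Adherence -> Dosage -> Severity
  P2: Biomarker <- Adherence -> AgeGroup -> Severity
  P3: Biomarker <- Adherence -> Severity
  P4: Biomarker <- AgeGroup <- Adherence -> Dosage -> Severity
  P5: Biomarker <- AgeGroup <- Adherence -> Severity
  P6: Biomarker <- AgeGroup -> Severity
That exhausts the simple backdoor paths. Count: 6.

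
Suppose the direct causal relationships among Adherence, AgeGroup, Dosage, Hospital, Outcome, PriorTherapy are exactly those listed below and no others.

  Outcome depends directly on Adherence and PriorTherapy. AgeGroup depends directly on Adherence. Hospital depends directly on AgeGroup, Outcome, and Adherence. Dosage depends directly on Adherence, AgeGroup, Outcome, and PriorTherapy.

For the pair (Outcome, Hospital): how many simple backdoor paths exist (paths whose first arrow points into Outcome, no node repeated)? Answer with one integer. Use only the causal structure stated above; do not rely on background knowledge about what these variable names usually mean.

A backdoor path from Outcome to Hospital is any simple undirected path whose first edge points into Outcome (i.e. leaves Outcome via a parent).
Parents of Outcome: {Adherence, PriorTherapy}.
Enumerating:
  P1: Outcome <- Adherence -> AgeGroup -> Hospital
  P2: Outcome <- Adherence -> Hospital
  P3: Outcome <- Adherence -> Dosage <- AgeGroup -> Hospital
  P4: Outcome <- PriorTherapy -> Dosage <- Adherence -> AgeGroup -> Hospital
  P5: Outcome <- PriorTherapy -> Dosage <- Adherence -> Hospital
  P6: Outcome <- PriorTherapy -> Dosage <- AgeGroup <- Adherence -> Hospital
  P7: Outcome <- PriorTherapy -> Dosage <- AgeGroup -> Hospital
That exhausts the simple backdoor paths. Count: 7.

7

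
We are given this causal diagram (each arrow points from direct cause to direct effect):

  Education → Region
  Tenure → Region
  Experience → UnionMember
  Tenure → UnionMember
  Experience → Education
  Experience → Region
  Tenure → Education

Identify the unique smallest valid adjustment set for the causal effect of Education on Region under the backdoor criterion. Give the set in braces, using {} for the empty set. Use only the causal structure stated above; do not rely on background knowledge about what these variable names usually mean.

Variables eligible for adjustment (non-descendants of Education, excluding Education and Region): {Experience, Tenure, UnionMember}.
Backdoor paths from Education to Region:
  P1: Education <- Experience -> Region
  P2: Education <- Experience -> UnionMember <- Tenure -> Region
  P3: Education <- Tenure -> Region
  P4: Education <- Tenure -> UnionMember <- Experience -> Region
The empty set is not sufficient: P1 (Education <- Experience -> Region) has no collider blocking it and no conditioned non-collider, so it is open.
Try {Experience, Tenure}:
  P1: blocked at fork node Experience ∈ conditioning set.
  P2: blocked at fork node Experience ∈ conditioning set.
  P3: blocked at fork node Tenure ∈ conditioning set.
  P4: blocked at fork node Tenure ∈ conditioning set.
{Experience, Tenure} contains no descendant of Education and blocks every backdoor path.
Every element of {Experience, Tenure} is needed (dropping Experience leaves P1 open; dropping Tenure leaves P3 open), so no proper subset is valid.
Among all size-2 subsets of the eligible variables, only {Experience, Tenure} blocks every backdoor path, so it is the unique smallest valid adjustment set.

{Experience, Tenure}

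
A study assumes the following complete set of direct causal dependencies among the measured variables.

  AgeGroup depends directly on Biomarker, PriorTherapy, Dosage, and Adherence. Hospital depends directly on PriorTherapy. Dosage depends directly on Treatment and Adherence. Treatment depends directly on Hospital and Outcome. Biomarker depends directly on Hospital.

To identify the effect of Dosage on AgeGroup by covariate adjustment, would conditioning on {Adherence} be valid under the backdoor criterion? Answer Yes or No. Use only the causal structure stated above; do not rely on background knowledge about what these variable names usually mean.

Backdoor paths from Dosage to AgeGroup (paths whose first edge points into Dosage):
  P1: Dosage <- Adherence -> AgeGroup
  P2: Dosage <- Treatment <- Hospital <- PriorTherapy -> AgeGroup
  P3: Dosage <- Treatment <- Hospital -> Biomarker -> AgeGroup
Condition 1 (no descendant of Dosage in the set): holds — descendants of Dosage are {AgeGroup}; none are in {Adherence}.
Condition 2 (every backdoor path blocked by {Adherence}):
  P1: blocked at fork node Adherence ∈ conditioning set.
  P2: open — no interior node is in the conditioning set.
  P3: open — no interior node is in the conditioning set.
{Adherence} does not satisfy the backdoor criterion.

No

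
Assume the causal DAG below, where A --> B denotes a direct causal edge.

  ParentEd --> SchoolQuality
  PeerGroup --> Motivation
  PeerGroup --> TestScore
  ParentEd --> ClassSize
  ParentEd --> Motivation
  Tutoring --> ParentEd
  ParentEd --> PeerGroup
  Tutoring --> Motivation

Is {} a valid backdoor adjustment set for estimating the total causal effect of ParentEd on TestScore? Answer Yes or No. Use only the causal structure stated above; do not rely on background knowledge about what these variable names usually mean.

Yes

Backdoor paths from ParentEd to TestScore (paths whose first edge points into ParentEd):
  P1: ParentEd <- Tutoring -> Motivation <- PeerGroup -> TestScore
Condition 1 (no descendant of ParentEd in the set): holds — descendants of ParentEd are {ClassSize, Motivation, PeerGroup, SchoolQuality, TestScore}; none are in {}.
Condition 2 (every backdoor path blocked by {}):
  P1: blocked at collider Motivation (neither it nor any descendant is in the conditioning set).
{} satisfies the backdoor criterion.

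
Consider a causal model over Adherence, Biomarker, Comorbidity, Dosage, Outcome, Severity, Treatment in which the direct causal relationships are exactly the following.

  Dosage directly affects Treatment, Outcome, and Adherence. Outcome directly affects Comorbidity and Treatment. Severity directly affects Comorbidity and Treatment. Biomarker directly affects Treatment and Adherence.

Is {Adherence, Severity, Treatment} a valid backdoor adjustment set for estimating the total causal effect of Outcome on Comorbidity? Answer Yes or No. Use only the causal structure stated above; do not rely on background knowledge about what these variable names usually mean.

Backdoor paths from Outcome to Comorbidity (paths whose first edge points into Outcome):
  P1: Outcome <- Dosage -> Adherence <- Biomarker -> Treatment <- Severity -> Comorbidity
  P2: Outcome <- Dosage -> Treatment <- Severity -> Comorbidity
Condition 1 (no descendant of Outcome in the set): FAILS — Treatment is a descendant of Outcome.
Condition 2 (every backdoor path blocked by {Adherence, Severity, Treatment}):
  P1: blocked at fork node Severity ∈ conditioning set.
  P2: blocked at fork node Severity ∈ conditioning set.
{Adherence, Severity, Treatment} does not satisfy the backdoor criterion.

No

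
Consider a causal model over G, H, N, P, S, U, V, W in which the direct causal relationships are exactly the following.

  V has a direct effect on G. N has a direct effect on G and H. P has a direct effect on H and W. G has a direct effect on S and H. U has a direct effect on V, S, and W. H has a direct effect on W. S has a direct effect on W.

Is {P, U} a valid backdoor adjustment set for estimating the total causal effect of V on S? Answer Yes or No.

Backdoor paths from V to S (paths whose first edge points into V):
  P1: V <- U -> S
  P2: V <- U -> W <- P -> H <- N -> G -> S
  P3: V <- U -> W <- P -> H <- G -> S
  P4: V <- U -> W <- H <- N -> G -> S
  P5: V <- U -> W <- H <- G -> S
  P6: V <- U -> W <- S
Condition 1 (no descendant of V in the set): holds — descendants of V are {G, H, S, W}; none are in {P, U}.
Condition 2 (every backdoor path blocked by {P, U}):
  P1: blocked at fork node U ∈ conditioning set.
  P2: blocked at fork node U ∈ conditioning set.
  P3: blocked at fork node U ∈ conditioning set.
  P4: blocked at fork node U ∈ conditioning set.
  P5: blocked at fork node U ∈ conditioning set.
  P6: blocked at fork node U ∈ conditioning set.
{P, U} satisfies the backdoor criterion.

Yes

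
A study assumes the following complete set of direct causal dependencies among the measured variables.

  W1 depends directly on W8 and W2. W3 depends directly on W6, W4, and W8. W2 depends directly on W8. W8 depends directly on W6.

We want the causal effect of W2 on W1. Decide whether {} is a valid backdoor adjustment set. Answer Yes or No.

No

Backdoor paths from W2 to W1 (paths whose first edge points into W2):
  P1: W2 <- W8 -> W1
Condition 1 (no descendant of W2 in the set): holds — descendants of W2 are {W1}; none are in {}.
Condition 2 (every backdoor path blocked by {}):
  P1: open — no interior node is in the conditioning set.
{} does not satisfy the backdoor criterion.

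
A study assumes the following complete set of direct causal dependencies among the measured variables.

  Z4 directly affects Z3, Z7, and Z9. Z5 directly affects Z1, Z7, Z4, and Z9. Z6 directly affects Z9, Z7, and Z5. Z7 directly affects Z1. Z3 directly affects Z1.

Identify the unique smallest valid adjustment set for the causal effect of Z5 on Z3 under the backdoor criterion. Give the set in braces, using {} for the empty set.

Variables eligible for adjustment (non-descendants of Z5, excluding Z5 and Z3): {Z6}.
Backdoor paths from Z5 to Z3:
  P1: Z5 <- Z6 -> Z9 <- Z4 -> Z3
  P2: Z5 <- Z6 -> Z9 <- Z4 -> Z7 -> Z1 <- Z3
  P3: Z5 <- Z6 -> Z7 <- Z4 -> Z3
  P4: Z5 <- Z6 -> Z7 -> Z1 <- Z3
Each backdoor path contains an unconditioned collider, so every path is already blocked with the empty conditioning set:
  P1: blocked at collider Z9 (neither it nor any descendant is in the conditioning set).
  P2: blocked at collider Z9 (neither it nor any descendant is in the conditioning set).
  P3: blocked at collider Z7 (neither it nor any descendant is in the conditioning set).
  P4: blocked at collider Z1 (neither it nor any descendant is in the conditioning set).
The empty set is therefore the unique smallest valid set.

{}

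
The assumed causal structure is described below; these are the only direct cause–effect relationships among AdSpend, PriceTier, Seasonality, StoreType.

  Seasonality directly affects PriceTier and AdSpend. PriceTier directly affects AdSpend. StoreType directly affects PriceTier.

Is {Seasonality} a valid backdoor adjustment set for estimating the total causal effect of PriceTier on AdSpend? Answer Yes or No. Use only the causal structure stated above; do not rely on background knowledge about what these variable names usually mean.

Backdoor paths from PriceTier to AdSpend (paths whose first edge points into PriceTier):
  P1: PriceTier <- Seasonality -> AdSpend
Condition 1 (no descendant of PriceTier in the set): holds — descendants of PriceTier are {AdSpend}; none are in {Seasonality}.
Condition 2 (every backdoor path blocked by {Seasonality}):
  P1: blocked at fork node Seasonality ∈ conditioning set.
{Seasonality} satisfies the backdoor criterion.

Yes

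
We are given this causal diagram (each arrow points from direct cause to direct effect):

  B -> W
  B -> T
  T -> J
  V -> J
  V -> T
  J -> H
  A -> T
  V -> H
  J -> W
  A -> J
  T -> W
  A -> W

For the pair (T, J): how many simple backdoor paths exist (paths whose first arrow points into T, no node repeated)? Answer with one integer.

A backdoor path from T to J is any simple undirected path whose first edge points into T (i.e. leaves T via a parent).
Parents of T: {A, B, V}.
Enumerating:
  P1: T <- V -> J
  P2: T <- V -> H <- J
  P3: T <- B -> W <- A -> J
  P4: T <- B -> W <- J
  P5: T <- A -> J
  P6: T <- A -> W <- J
That exhausts the simple backdoor paths. Count: 6.

6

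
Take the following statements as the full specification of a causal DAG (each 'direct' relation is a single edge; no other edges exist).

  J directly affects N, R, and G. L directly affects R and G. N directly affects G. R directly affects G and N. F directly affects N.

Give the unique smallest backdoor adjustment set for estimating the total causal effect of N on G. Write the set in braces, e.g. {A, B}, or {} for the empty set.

Variables eligible for adjustment (non-descendants of N, excluding N and G): {F, J, L, R}.
Backdoor paths from N to G:
  P1: N <- J -> R <- L -> G
  P2: N <- J -> R -> G
  P3: N <- J -> G
  P4: N <- R <- J -> G
  P5: N <- R <- L -> G
  P6: N <- R -> G
The empty set is not sufficient: P2 (N <- J -> R -> G) has no collider blocking it and no conditioned non-collider, so it is open.
Try {J, R}:
  P1: blocked at fork node J ∈ conditioning set.
  P2: blocked at fork node J ∈ conditioning set.
  P3: blocked at fork node J ∈ conditioning set.
  P4: blocked at chain node R ∈ conditioning set.
  P5: blocked at chain node R ∈ conditioning set.
  P6: blocked at fork node R ∈ conditioning set.
{J, R} contains no descendant of N and blocks every backdoor path.
Every element of {J, R} is needed (dropping J leaves P1 open; dropping R leaves P5 open), so no proper subset is valid.
Among all size-2 subsets of the eligible variables, only {J, R} blocks every backdoor path, so it is the unique smallest valid adjustment set.

{J, R}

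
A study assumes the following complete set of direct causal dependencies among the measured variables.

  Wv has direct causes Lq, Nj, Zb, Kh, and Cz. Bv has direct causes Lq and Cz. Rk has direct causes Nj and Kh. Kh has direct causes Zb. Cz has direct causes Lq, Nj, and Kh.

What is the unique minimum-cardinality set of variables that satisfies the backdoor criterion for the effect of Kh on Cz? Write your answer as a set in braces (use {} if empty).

Variables eligible for adjustment (non-descendants of Kh, excluding Kh and Cz): {Lq, Nj, Zb}.
Backdoor paths from Kh to Cz:
  P1: Kh <- Zb -> Wv <- Nj -> Cz
  P2: Kh <- Zb -> Wv <- Lq -> Cz
  P3: Kh <- Zb -> Wv <- Lq -> Bv <- Cz
  P4: Kh <- Zb -> Wv <- Cz
Each backdoor path contains an unconditioned collider, so every path is already blocked with the empty conditioning set:
  P1: blocked at collider Wv (neither it nor any descendant is in the conditioning set).
  P2: blocked at collider Wv (neither it nor any descendant is in the conditioning set).
  P3: blocked at collider Wv (neither it nor any descendant is in the conditioning set).
  P4: blocked at collider Wv (neither it nor any descendant is in the conditioning set).
The empty set is therefore the unique smallest valid set.

{}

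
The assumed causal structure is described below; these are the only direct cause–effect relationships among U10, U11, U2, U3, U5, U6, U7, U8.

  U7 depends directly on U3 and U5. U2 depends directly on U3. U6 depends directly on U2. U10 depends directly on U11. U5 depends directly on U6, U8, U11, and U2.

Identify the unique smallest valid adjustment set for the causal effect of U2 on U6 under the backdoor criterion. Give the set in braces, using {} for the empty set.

{}

Variables eligible for adjustment (non-descendants of U2, excluding U2 and U6): {U10, U11, U3, U8}.
Backdoor paths from U2 to U6:
  P1: U2 <- U3 -> U7 <- U5 <- U6
Each backdoor path contains an unconditioned collider, so every path is already blocked with the empty conditioning set:
  P1: blocked at collider U7 (neither it nor any descendant is in the conditioning set).
The empty set is therefore the unique smallest valid set.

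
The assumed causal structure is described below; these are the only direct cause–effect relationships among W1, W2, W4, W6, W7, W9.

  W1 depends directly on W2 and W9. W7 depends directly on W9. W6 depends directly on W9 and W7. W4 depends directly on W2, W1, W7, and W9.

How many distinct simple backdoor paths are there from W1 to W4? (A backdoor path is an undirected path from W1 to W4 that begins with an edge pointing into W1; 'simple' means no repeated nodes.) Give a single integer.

4

A backdoor path from W1 to W4 is any simple undirected path whose first edge points into W1 (i.e. leaves W1 via a parent).
Parents of W1: {W2, W9}.
Enumerating:
  P1: W1 <- W9 -> W7 -> W4
  P2: W1 <- W9 -> W6 <- W7 -> W4
  P3: W1 <- W9 -> W4
  P4: W1 <- W2 -> W4
That exhausts the simple backdoor paths. Count: 4.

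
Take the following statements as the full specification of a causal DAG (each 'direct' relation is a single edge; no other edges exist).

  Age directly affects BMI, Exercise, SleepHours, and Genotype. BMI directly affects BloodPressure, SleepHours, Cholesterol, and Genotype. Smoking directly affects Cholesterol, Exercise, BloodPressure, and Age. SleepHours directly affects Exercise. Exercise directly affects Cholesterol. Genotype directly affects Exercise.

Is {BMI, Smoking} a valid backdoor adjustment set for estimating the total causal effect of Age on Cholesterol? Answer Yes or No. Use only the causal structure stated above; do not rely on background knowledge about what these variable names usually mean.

Backdoor paths from Age to Cholesterol (paths whose first edge points into Age):
  P1: Age <- Smoking -> BloodPressure <- BMI -> SleepHours -> Exercise -> Cholesterol
  P2: Age <- Smoking -> BloodPressure <- BMI -> Genotype -> Exercise -> Cholesterol
  P3: Age <- Smoking -> BloodPressure <- BMI -> Cholesterol
  P4: Age <- Smoking -> Exercise <- SleepHours <- BMI -> Cholesterol
  P5: Age <- Smoking -> Exercise <- Genotype <- BMI -> Cholesterol
  P6: Age <- Smoking -> Exercise -> Cholesterol
  P7: Age <- Smoking -> Cholesterol
Condition 1 (no descendant of Age in the set): FAILS — BMI is a descendant of Age.
Condition 2 (every backdoor path blocked by {BMI, Smoking}):
  P1: blocked at fork node Smoking ∈ conditioning set.
  P2: blocked at fork node Smoking ∈ conditioning set.
  P3: blocked at fork node Smoking ∈ conditioning set.
  P4: blocked at fork node Smoking ∈ conditioning set.
  P5: blocked at fork node Smoking ∈ conditioning set.
  P6: blocked at fork node Smoking ∈ conditioning set.
  P7: blocked at fork node Smoking ∈ conditioning set.
{BMI, Smoking} does not satisfy the backdoor criterion.

No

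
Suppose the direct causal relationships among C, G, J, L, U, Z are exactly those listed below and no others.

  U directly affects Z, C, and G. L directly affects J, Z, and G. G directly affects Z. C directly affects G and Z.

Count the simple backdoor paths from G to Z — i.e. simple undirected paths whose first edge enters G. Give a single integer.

A backdoor path from G to Z is any simple undirected path whose first edge points into G (i.e. leaves G via a parent).
Parents of G: {C, L, U}.
Enumerating:
  P1: G <- U -> C -> Z
  P2: G <- U -> Z
  P3: G <- L -> Z
  P4: G <- C <- U -> Z
  P5: G <- C -> Z
That exhausts the simple backdoor paths. Count: 5.

5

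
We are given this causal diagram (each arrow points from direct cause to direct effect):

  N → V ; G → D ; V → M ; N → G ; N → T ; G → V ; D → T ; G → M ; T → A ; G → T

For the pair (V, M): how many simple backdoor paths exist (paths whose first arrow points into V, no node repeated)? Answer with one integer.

4

A backdoor path from V to M is any simple undirected path whose first edge points into V (i.e. leaves V via a parent).
Parents of V: {G, N}.
Enumerating:
  P1: V <- N -> G -> M
  P2: V <- N -> T <- G -> M
  P3: V <- N -> T <- D <- G -> M
  P4: V <- G -> M
That exhausts the simple backdoor paths. Count: 4.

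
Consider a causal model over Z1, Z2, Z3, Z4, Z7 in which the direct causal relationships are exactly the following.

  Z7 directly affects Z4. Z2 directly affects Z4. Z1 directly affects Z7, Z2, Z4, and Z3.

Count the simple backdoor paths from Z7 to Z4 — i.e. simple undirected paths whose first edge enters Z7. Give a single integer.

A backdoor path from Z7 to Z4 is any simple undirected path whose first edge points into Z7 (i.e. leaves Z7 via a parent).
Parents of Z7: {Z1}.
Enumerating:
  P1: Z7 <- Z1 -> Z2 -> Z4
  P2: Z7 <- Z1 -> Z4
That exhausts the simple backdoor paths. Count: 2.

2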